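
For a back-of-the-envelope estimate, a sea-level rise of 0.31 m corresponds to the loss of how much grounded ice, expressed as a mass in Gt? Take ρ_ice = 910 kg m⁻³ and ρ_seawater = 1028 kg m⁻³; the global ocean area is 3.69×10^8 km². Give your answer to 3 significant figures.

≈ 1.18×10^5 Gt

Required water volume = Δh × A = 0.31 m × 3.69×10^14 m² = 1.144×10^14 m³.
ρ_w = 1028 kg m⁻³, so the mass of water = 1.144×10^14 m³ × 1028 kg m⁻³ = 1.176×10^17 kg = 1.18×10^5 Gt (and the same mass of ice, by conservation).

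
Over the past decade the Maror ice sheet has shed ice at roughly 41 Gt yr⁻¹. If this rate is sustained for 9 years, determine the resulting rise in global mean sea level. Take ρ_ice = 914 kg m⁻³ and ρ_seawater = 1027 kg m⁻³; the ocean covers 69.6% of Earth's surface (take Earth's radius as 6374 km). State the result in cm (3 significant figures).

Total mass lost = 41 Gt/yr × 9 yr = 369.0 Gt = 3.690×10^14 kg.
ρ_w = 1027 kg m⁻³, so water volume = 3.690×10^14 / 1027 = 3.593×10^11 m³.
Δh = 3.593×10^11 / 3.55×10^14 = 1.01×10^-3 m = 0.101 cm.

≈ 0.101 cm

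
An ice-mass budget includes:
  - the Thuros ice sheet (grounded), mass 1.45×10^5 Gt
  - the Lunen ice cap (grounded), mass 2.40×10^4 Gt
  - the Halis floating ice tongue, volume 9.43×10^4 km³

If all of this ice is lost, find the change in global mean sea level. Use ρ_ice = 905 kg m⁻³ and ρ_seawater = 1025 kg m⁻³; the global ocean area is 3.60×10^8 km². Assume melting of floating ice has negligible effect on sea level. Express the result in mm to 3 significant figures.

Thuros: 1.45×10^5 Gt = 1.450×10^17 kg; dividing by ρ_w = 1025 kg m⁻³ gives 1.415×10^14 m³ of water.
Lunen: 2.40×10^4 Gt = 2.400×10^16 kg; dividing by ρ_w = 1025 kg m⁻³ gives 2.341×10^13 m³ of water.
The Halis floating ice tongue is floating and already displaces its own weight of water, so its melt adds essentially nothing to sea level.
Total added water ≈ 1.649×10^14 m³ over 3.60×10^14 m² → Δh = 0.458 m = 458 mm.

≈ 458 mm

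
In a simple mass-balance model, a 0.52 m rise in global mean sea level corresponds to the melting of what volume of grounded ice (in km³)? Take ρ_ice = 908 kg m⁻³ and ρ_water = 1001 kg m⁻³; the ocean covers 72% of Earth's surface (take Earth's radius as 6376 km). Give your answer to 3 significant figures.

≈ 2.11×10^5 km³

Required water volume = Δh × A = 0.52 m × 3.68×10^14 m² = 1.913×10^14 m³ = 1.913×10^5 km³.
Ice volume = water volume × ρ_w/ρ_ice = 1.913×10^5 × 1001/908 = 2.11×10^5 km³.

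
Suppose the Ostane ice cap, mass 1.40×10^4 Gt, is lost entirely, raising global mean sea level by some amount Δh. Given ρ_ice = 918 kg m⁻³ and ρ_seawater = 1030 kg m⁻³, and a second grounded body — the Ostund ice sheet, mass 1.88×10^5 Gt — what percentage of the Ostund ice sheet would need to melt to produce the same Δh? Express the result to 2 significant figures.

Equal sea-level rise means equal mass of meltwater, i.e. equal mass of ice lost.
Ice mass of Ostane: 1.400×10^16 kg; ice mass of Ostund: 1.880×10^17 kg.
Fraction required = 1.400×10^16 / 1.880×10^17 = 0.0745 → 7.4 %.

≈ 7.4 %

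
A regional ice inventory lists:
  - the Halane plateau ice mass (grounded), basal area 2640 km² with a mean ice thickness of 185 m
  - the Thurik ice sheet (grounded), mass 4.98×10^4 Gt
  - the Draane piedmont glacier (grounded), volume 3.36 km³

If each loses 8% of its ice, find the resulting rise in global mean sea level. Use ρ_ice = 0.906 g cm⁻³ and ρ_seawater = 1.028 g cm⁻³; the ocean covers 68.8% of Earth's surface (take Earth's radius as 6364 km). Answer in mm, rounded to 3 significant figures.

≈ 11.2 mm

Halane: ice volume = 2640 km² × 185 m = 488.4 km³; 0.08 × 488.4 × (906/1028) = 34.44 km³ of water.
Thurik: 0.08 × 4.98×10^4 Gt = 3.984×10^15 kg; dividing by ρ_w = 1.028 g cm⁻³ = 1028 kg m⁻³ gives 3.875×10^12 m³ of water.
Draane: 0.08 × 3.36 km³ × (906/1028) = 0.2369 km³ of water.
Total added water ≈ 3.910×10^12 m³ over 3.50×10^14 m² → Δh = 0.0112 m = 11.2 mm.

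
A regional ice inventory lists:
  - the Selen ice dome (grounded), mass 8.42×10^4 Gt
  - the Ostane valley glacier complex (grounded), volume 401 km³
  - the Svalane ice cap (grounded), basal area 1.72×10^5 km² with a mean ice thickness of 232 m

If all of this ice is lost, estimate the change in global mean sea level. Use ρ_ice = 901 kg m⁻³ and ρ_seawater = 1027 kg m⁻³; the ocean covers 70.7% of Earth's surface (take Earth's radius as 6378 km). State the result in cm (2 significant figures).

≈ 32 cm

Selen: 8.42×10^4 Gt = 8.420×10^16 kg; dividing by ρ_w = 1027 kg m⁻³ gives 8.199×10^13 m³ of water.
Ostane: 401 km³ × (901/1027) = 351.8 km³ of water.
Svalane: ice volume = 1.72×10^5 km² × 232 m = 3.990×10^4 km³; 3.990×10^4 × (901/1027) = 3.501×10^4 km³ of water.
Total added water ≈ 1.173×10^14 m³ over 3.61×10^14 m² → Δh = 0.325 m = 32 cm.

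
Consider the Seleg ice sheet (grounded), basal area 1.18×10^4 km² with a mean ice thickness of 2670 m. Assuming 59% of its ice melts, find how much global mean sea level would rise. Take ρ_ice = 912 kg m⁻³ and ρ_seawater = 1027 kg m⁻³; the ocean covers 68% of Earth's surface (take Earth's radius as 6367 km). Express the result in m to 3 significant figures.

Seleg: ice volume = 1.18×10^4 km² × 2670 m = 3.151×10^4 km³; 0.59 × 3.151×10^4 × (912/1027) = 1.651×10^4 km³ of water.
Spread over 3.46×10^14 m² of ocean, Δh = 1.651×10^13 / 3.46×10^14 = 0.0477 m.

≈ 0.0477 m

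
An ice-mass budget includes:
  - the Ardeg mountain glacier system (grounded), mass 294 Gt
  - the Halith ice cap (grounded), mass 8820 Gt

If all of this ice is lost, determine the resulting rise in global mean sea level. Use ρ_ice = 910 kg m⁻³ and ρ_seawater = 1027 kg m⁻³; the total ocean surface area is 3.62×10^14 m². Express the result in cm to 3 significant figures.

≈ 2.45 cm

Ardeg: 294 Gt = 2.940×10^14 kg; dividing by ρ_w = 1027 kg m⁻³ gives 2.863×10^11 m³ of water.
Halith: 8820 Gt = 8.820×10^15 kg; dividing by ρ_w = 1027 kg m⁻³ gives 8.588×10^12 m³ of water.
Total added water ≈ 8.874×10^12 m³ over 3.62×10^14 m² → Δh = 0.0245 m = 2.45 cm.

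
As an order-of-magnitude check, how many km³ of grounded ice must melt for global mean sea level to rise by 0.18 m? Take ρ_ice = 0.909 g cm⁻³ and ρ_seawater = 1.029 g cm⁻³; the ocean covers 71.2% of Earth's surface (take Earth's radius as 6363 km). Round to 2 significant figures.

Required water volume = Δh × A = 0.18 m × 3.62×10^14 m² = 6.521×10^13 m³ = 6.521×10^4 km³.
Ice volume = water volume × ρ_w/ρ_ice = 6.521×10^4 × 1029/909 = 7.4×10^4 km³.

≈ 7.4×10^4 km³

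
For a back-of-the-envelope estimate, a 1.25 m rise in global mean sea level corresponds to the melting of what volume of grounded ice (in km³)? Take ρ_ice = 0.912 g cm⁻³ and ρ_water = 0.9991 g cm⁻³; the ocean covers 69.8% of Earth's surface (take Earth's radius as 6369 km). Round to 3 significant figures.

Required water volume = Δh × A = 1.25 m × 3.56×10^14 m² = 4.448×10^14 m³ = 4.448×10^5 km³.
Ice volume = water volume × ρ_w/ρ_ice = 4.448×10^5 × 999.1/912 = 4.87×10^5 km³.

≈ 4.87×10^5 km³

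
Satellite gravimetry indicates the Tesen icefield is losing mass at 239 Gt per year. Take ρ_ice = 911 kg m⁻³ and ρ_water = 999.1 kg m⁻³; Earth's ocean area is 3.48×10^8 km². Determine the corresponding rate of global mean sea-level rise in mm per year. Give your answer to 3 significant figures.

ρ_w = 999.1 kg m⁻³. Annual water volume added = 239 Gt / ρ_w = 2.390×10^14 kg / 999.1 kg m⁻³ = 2.392×10^11 m³.
Δh per year = 2.392×10^11 / 3.48×10^14 = 6.87×10^-4 m = 0.687 mm.

≈ 0.687 mm/yr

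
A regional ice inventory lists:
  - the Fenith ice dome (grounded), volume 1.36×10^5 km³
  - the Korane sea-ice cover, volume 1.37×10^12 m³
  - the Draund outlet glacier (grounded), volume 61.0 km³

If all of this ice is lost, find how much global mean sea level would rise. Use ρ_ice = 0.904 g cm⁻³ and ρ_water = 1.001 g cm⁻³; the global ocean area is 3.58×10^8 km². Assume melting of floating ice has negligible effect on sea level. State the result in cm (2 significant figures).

Fenith: 1.36×10^5 km³ × (904/1001) = 1.228×10^5 km³ of water.
The Korane sea-ice cover is floating and already displaces its own weight of water, so its melt adds essentially nothing to sea level.
Draund: 61.0 km³ × (904/1001) = 55.09 km³ of water.
Total added water ≈ 1.229×10^14 m³ over 3.58×10^14 m² → Δh = 0.343 m = 34 cm.

≈ 34 cm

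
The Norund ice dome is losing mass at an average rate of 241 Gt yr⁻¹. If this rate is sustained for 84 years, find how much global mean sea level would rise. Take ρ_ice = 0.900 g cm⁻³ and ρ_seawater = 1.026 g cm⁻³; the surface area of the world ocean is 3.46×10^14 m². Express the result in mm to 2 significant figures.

Total mass lost = 241 Gt/yr × 84 yr = 2.024×10^4 Gt = 2.024×10^16 kg.
ρ_w = 1.026 g cm⁻³ = 1026 kg m⁻³, so water volume = 2.024×10^16 / 1026 = 1.973×10^13 m³.
Δh = 1.973×10^13 / 3.46×10^14 = 0.0570 m = 57 mm.

≈ 57 mm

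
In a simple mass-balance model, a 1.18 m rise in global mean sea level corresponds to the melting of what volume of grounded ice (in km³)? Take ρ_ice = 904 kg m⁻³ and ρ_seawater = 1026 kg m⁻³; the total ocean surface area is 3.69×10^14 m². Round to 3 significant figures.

Required water volume = Δh × A = 1.18 m × 3.69×10^14 m² = 4.354×10^14 m³ = 4.354×10^5 km³.
Ice volume = water volume × ρ_w/ρ_ice = 4.354×10^5 × 1026/904 = 4.94×10^5 km³.

≈ 4.94×10^5 km³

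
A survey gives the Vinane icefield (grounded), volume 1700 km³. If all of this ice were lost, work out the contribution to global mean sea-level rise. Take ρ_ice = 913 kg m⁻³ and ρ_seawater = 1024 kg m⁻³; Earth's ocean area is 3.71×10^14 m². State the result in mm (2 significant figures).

Vinane: 1700 km³ × (913/1024) = 1516 km³ of water.
Spread over 3.71×10^14 m² of ocean, Δh = 1.516×10^12 / 3.71×10^14 = 4.09×10^-3 m = 4.1 mm.

≈ 4.1 mm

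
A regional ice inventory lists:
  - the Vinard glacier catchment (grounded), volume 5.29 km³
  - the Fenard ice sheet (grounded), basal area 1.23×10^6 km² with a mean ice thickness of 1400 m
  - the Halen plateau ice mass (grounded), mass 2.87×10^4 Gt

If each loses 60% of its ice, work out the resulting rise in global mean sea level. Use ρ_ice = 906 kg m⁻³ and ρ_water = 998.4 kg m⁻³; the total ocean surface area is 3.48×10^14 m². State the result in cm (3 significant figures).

Vinard: 0.6 × 5.29 km³ × (906/998.4) = 2.880 km³ of water.
Fenard: ice volume = 1.23×10^6 km² × 1400 m = 1.722×10^6 km³; 0.6 × 1.722×10^6 × (906/998.4) = 9.376×10^5 km³ of water.
Halen: 0.6 × 2.87×10^4 Gt = 1.722×10^16 kg; dividing by ρ_w = 998.4 kg m⁻³ gives 1.725×10^13 m³ of water.
Total added water ≈ 9.548×10^14 m³ over 3.48×10^14 m² → Δh = 2.74 m = 274 cm.

≈ 274 cm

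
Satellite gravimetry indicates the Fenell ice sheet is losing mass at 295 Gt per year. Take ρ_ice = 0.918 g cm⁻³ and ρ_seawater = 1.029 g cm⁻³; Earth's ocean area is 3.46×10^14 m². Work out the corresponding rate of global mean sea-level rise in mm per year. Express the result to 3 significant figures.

≈ 0.829 mm/yr

ρ_w = 1.029 g cm⁻³ = 1029 kg m⁻³. Annual water volume added = 295 Gt / ρ_w = 2.950×10^14 kg / 1029 kg m⁻³ = 2.867×10^11 m³.
Δh per year = 2.867×10^11 / 3.46×10^14 = 8.29×10^-4 m = 0.829 mm.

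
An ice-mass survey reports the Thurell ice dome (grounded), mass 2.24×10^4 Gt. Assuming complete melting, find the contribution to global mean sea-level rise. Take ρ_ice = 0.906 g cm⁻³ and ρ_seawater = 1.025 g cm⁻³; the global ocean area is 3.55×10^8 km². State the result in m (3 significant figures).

Thurell: 2.24×10^4 Gt = 2.240×10^16 kg; dividing by ρ_w = 1.025 g cm⁻³ = 1025 kg m⁻³ gives 2.185×10^13 m³ of water.
Spread over 3.55×10^14 m² of ocean, Δh = 2.185×10^13 / 3.55×10^14 = 0.0616 m.

≈ 0.0616 m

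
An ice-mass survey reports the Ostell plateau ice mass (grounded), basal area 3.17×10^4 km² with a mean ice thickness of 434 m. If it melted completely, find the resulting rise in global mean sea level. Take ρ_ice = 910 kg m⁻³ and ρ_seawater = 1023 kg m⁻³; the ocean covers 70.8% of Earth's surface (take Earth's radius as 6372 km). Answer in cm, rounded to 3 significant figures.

≈ 3.39 cm

Ostell: ice volume = 3.17×10^4 km² × 434 m = 1.376×10^4 km³; 1.376×10^4 × (910/1023) = 1.224×10^4 km³ of water.
Spread over 3.61×10^14 m² of ocean, Δh = 1.224×10^13 / 3.61×10^14 = 0.0339 m = 3.39 cm.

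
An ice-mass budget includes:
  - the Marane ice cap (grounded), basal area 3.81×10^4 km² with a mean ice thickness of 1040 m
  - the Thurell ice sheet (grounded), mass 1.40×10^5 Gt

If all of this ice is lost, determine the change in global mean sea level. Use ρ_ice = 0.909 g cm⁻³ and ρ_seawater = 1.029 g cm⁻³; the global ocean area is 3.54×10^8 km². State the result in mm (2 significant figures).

≈ 480 mm

Marane: ice volume = 3.81×10^4 km² × 1040 m = 3.962×10^4 km³; 3.962×10^4 × (909/1029) = 3.500×10^4 km³ of water.
Thurell: 1.40×10^5 Gt = 1.400×10^17 kg; dividing by ρ_w = 1.029 g cm⁻³ = 1029 kg m⁻³ gives 1.361×10^14 m³ of water.
Total added water ≈ 1.711×10^14 m³ over 3.54×10^14 m² → Δh = 0.483 m = 480 mm.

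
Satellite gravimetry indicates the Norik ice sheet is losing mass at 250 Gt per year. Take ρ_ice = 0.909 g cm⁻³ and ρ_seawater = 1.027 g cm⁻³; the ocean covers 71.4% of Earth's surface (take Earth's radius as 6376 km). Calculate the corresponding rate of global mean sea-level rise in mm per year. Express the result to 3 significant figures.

ρ_w = 1.027 g cm⁻³ = 1027 kg m⁻³. Annual water volume added = 250 Gt / ρ_w = 2.500×10^14 kg / 1027 kg m⁻³ = 2.434×10^11 m³.
Δh per year = 2.434×10^11 / 3.65×10^14 = 6.67×10^-4 m = 0.667 mm.

≈ 0.667 mm/yr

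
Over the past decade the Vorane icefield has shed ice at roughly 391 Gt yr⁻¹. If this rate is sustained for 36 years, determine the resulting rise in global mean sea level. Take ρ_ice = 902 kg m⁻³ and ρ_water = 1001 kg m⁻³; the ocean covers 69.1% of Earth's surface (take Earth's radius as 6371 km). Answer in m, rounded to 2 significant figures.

≈ 0.040 m

Total mass lost = 391 Gt/yr × 36 yr = 1.408×10^4 Gt = 1.408×10^16 kg.
ρ_w = 1001 kg m⁻³, so water volume = 1.408×10^16 / 1001 = 1.406×10^13 m³.
Δh = 1.406×10^13 / 3.52×10^14 = 0.0399 m.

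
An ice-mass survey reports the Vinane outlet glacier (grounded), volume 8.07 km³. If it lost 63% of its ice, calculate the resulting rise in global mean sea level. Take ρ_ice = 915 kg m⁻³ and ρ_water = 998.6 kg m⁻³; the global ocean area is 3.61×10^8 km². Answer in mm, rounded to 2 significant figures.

≈ 0.013 mm

Vinane: 0.63 × 8.07 km³ × (915/998.6) = 4.658 km³ of water.
Spread over 3.61×10^14 m² of ocean, Δh = 4.658×10^9 / 3.61×10^14 = 1.29×10^-5 m = 0.013 mm.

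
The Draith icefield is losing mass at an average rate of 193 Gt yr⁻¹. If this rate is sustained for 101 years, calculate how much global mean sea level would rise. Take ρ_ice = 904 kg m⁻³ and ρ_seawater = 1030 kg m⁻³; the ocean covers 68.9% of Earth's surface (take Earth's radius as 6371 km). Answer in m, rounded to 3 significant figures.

≈ 0.0539 m

Total mass lost = 193 Gt/yr × 101 yr = 1.949×10^4 Gt = 1.949×10^16 kg.
ρ_w = 1030 kg m⁻³, so water volume = 1.949×10^16 / 1030 = 1.893×10^13 m³.
Δh = 1.893×10^13 / 3.51×10^14 = 0.0539 m.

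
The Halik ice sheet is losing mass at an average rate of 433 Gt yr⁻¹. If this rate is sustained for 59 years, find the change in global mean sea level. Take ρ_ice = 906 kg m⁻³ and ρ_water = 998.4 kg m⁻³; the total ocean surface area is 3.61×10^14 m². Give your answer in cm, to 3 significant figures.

Total mass lost = 433 Gt/yr × 59 yr = 2.555×10^4 Gt = 2.555×10^16 kg.
ρ_w = 998.4 kg m⁻³, so water volume = 2.555×10^16 / 998.4 = 2.559×10^13 m³.
Δh = 2.559×10^13 / 3.61×10^14 = 0.0709 m = 7.09 cm.

≈ 7.09 cm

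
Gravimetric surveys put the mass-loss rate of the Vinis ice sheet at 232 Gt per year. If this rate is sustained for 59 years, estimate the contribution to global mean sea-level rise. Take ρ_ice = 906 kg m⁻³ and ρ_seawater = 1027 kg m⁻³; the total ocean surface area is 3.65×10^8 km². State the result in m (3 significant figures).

Total mass lost = 232 Gt/yr × 59 yr = 1.369×10^4 Gt = 1.369×10^16 kg.
ρ_w = 1027 kg m⁻³, so water volume = 1.369×10^16 / 1027 = 1.333×10^13 m³.
Δh = 1.333×10^13 / 3.65×10^14 = 0.0365 m.

≈ 0.0365 m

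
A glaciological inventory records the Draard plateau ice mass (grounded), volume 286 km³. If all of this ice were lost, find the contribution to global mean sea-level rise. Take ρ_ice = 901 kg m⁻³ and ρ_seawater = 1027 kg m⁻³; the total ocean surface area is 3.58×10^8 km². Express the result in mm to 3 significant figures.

Draard: 286 km³ × (901/1027) = 250.9 km³ of water.
Spread over 3.58×10^14 m² of ocean, Δh = 2.509×10^11 / 3.58×10^14 = 7.01×10^-4 m = 0.701 mm.

≈ 0.701 mm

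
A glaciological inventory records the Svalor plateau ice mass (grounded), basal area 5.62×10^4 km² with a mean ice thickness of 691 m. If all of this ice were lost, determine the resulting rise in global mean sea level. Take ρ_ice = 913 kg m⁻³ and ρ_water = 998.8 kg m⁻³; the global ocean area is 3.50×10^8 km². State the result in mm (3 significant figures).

≈ 101 mm

Svalor: ice volume = 5.62×10^4 km² × 691 m = 3.883×10^4 km³; 3.883×10^4 × (913/998.8) = 3.550×10^4 km³ of water.
Spread over 3.50×10^14 m² of ocean, Δh = 3.550×10^13 / 3.50×10^14 = 0.101 m = 101 mm.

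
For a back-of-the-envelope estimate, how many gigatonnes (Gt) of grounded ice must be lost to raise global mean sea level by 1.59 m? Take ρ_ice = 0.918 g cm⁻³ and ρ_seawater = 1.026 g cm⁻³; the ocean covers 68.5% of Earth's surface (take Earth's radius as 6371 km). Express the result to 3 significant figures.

≈ 5.70×10^5 Gt

Required water volume = Δh × A = 1.59 m × 3.49×10^14 m² = 5.555×10^14 m³.
ρ_w = 1.026 g cm⁻³ = 1026 kg m⁻³, so the mass of water = 5.555×10^14 m³ × 1026 kg m⁻³ = 5.700×10^17 kg = 5.70×10^5 Gt (and the same mass of ice, by conservation).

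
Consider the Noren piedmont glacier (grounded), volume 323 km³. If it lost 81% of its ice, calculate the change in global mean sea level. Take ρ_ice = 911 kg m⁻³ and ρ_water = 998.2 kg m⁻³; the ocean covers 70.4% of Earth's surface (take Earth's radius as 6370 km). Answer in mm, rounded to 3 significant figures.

Noren: 0.81 × 323 km³ × (911/998.2) = 238.8 km³ of water.
Spread over 3.59×10^14 m² of ocean, Δh = 2.388×10^11 / 3.59×10^14 = 6.65×10^-4 m = 0.665 mm.

≈ 0.665 mm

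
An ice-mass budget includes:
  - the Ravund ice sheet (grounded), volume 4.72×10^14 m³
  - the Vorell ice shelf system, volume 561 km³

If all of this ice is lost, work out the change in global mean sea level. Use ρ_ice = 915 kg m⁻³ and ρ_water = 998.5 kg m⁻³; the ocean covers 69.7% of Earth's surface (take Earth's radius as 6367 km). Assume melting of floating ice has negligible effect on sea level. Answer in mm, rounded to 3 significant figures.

≈ 1220 mm

Ravund: 4.72×10^14 m³ × (915/998.5) = 4.325×10^14 m³ of water.
The Vorell ice shelf system is floating and already displaces its own weight of water, so its melt adds essentially nothing to sea level.
Total added water ≈ 4.325×10^14 m³ over 3.55×10^14 m² → Δh = 1.22 m = 1220 mm.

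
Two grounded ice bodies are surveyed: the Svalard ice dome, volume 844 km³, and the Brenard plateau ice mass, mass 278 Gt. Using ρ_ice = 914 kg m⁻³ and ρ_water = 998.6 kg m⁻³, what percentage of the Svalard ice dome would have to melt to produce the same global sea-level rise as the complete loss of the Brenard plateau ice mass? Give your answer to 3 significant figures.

≈ 36.0 %

Equal sea-level rise means equal mass of meltwater, i.e. equal mass of ice lost.
Ice mass of Brenard: 2.780×10^14 kg; ice mass of Svalard: 7.714×10^14 kg.
Fraction required = 2.780×10^14 / 7.714×10^14 = 0.360 → 36.0 %.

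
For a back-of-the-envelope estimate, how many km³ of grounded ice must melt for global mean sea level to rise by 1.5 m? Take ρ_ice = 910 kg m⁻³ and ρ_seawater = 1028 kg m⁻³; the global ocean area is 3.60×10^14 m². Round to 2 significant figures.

≈ 6.1×10^5 km³

Required water volume = Δh × A = 1.5 m × 3.60×10^14 m² = 5.400×10^14 m³ = 5.400×10^5 km³.
Ice volume = water volume × ρ_w/ρ_ice = 5.400×10^5 × 1028/910 = 6.1×10^5 km³.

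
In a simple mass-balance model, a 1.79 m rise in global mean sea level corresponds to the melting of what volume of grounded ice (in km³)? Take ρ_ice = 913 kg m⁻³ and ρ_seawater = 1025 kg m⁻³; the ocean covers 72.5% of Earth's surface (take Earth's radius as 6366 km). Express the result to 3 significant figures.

Required water volume = Δh × A = 1.79 m × 3.69×10^14 m² = 6.609×10^14 m³ = 6.609×10^5 km³.
Ice volume = water volume × ρ_w/ρ_ice = 6.609×10^5 × 1025/913 = 7.42×10^5 km³.

≈ 7.42×10^5 km³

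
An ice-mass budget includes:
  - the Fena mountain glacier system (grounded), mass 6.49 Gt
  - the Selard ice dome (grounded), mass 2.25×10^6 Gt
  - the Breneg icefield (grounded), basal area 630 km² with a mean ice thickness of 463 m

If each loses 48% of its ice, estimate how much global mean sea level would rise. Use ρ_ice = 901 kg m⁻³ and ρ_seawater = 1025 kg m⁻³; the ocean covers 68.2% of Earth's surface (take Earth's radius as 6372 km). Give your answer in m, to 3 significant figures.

≈ 3.03 m

Fena: 0.48 × 6.49 Gt = 3.115×10^12 kg; dividing by ρ_w = 1025 kg m⁻³ gives 3.039×10^9 m³ of water.
Selard: 0.48 × 2.25×10^6 Gt = 1.080×10^18 kg; dividing by ρ_w = 1025 kg m⁻³ gives 1.054×10^15 m³ of water.
Breneg: ice volume = 630 km² × 463 m = 291.7 km³; 0.48 × 291.7 × (901/1025) = 123.1 km³ of water.
Total added water ≈ 1.054×10^15 m³ over 3.48×10^14 m² → Δh = 3.03 m.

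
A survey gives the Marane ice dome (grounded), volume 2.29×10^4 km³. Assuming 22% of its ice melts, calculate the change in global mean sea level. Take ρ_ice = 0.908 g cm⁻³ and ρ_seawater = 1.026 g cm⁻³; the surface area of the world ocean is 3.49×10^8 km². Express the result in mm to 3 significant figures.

≈ 12.8 mm

Marane: 0.22 × 2.29×10^4 km³ × (908/1026) = 4459 km³ of water.
Spread over 3.49×10^14 m² of ocean, Δh = 4.459×10^12 / 3.49×10^14 = 0.0128 m = 12.8 mm.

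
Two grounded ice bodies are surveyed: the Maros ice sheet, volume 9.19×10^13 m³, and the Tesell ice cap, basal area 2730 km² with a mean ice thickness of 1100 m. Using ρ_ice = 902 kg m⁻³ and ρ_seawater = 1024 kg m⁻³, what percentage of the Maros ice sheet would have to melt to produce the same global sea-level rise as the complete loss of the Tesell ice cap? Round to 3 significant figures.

≈ 3.27 %

Equal sea-level rise means equal mass of meltwater, i.e. equal mass of ice lost.
Ice mass of Tesell: 2.709×10^15 kg; ice mass of Maros: 8.289×10^16 kg.
Fraction required = 2.709×10^15 / 8.289×10^16 = 0.0327 → 3.27 %.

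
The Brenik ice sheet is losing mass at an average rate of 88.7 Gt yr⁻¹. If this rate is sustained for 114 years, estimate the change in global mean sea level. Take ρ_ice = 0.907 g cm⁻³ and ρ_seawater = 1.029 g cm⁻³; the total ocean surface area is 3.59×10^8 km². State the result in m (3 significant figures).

Total mass lost = 88.7 Gt/yr × 114 yr = 1.011×10^4 Gt = 1.011×10^16 kg.
ρ_w = 1.029 g cm⁻³ = 1029 kg m⁻³, so water volume = 1.011×10^16 / 1029 = 9.827×10^12 m³.
Δh = 9.827×10^12 / 3.59×10^14 = 0.0274 m.

≈ 0.0274 m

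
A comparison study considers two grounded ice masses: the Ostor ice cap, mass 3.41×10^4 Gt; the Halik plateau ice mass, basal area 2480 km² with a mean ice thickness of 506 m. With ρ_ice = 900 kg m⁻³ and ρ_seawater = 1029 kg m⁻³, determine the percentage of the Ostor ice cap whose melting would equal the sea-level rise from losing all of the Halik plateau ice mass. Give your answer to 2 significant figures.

Equal sea-level rise means equal mass of meltwater, i.e. equal mass of ice lost.
Ice mass of Halik: 1.129×10^15 kg; ice mass of Ostor: 3.410×10^16 kg.
Fraction required = 1.129×10^15 / 3.410×10^16 = 0.0331 → 3.3 %.

≈ 3.3 %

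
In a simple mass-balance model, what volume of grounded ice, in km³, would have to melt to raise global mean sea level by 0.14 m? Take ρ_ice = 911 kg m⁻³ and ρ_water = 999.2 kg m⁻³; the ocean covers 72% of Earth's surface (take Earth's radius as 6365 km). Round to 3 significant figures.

≈ 5.63×10^4 km³

Required water volume = Δh × A = 0.14 m × 3.67×10^14 m² = 5.132×10^13 m³ = 5.132×10^4 km³.
Ice volume = water volume × ρ_w/ρ_ice = 5.132×10^4 × 999.2/911 = 5.63×10^4 km³.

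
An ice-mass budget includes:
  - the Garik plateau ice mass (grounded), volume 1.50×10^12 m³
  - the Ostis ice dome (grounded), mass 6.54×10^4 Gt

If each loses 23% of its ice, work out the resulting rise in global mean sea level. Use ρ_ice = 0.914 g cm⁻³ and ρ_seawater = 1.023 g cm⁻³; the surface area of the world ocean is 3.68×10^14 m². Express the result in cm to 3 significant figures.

≈ 4.08 cm

Garik: 0.23 × 1.50×10^12 m³ × (914/1023) = 3.082×10^11 m³ of water.
Ostis: 0.23 × 6.54×10^4 Gt = 1.504×10^16 kg; dividing by ρ_w = 1.023 g cm⁻³ = 1023 kg m⁻³ gives 1.470×10^13 m³ of water.
Total added water ≈ 1.501×10^13 m³ over 3.68×10^14 m² → Δh = 0.0408 m = 4.08 cm.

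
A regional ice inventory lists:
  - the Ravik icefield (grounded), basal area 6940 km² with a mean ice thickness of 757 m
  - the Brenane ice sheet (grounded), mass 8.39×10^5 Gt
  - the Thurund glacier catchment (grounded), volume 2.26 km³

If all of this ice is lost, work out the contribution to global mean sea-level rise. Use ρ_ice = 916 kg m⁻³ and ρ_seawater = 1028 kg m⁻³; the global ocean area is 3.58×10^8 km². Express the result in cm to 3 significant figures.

Ravik: ice volume = 6940 km² × 757 m = 5254 km³; 5254 × (916/1028) = 4681 km³ of water.
Brenane: 8.39×10^5 Gt = 8.390×10^17 kg; dividing by ρ_w = 1028 kg m⁻³ gives 8.161×10^14 m³ of water.
Thurund: 2.26 km³ × (916/1028) = 2.014 km³ of water.
Total added water ≈ 8.208×10^14 m³ over 3.58×10^14 m² → Δh = 2.29 m = 229 cm.

≈ 229 cm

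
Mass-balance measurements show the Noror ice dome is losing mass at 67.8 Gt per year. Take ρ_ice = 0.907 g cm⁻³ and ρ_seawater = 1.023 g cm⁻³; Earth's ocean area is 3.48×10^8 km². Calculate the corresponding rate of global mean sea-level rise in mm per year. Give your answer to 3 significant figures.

ρ_w = 1.023 g cm⁻³ = 1023 kg m⁻³. Annual water volume added = 67.8 Gt / ρ_w = 6.780×10^13 kg / 1023 kg m⁻³ = 6.628×10^10 m³.
Δh per year = 6.628×10^10 / 3.48×10^14 = 1.90×10^-4 m = 0.190 mm.

≈ 0.190 mm/yr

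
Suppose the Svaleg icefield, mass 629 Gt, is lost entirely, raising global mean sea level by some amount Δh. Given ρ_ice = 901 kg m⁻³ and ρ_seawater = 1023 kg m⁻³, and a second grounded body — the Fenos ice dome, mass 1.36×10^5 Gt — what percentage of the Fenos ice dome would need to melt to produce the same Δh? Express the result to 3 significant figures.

Equal sea-level rise means equal mass of meltwater, i.e. equal mass of ice lost.
Ice mass of Svaleg: 6.290×10^14 kg; ice mass of Fenos: 1.360×10^17 kg.
Fraction required = 6.290×10^14 / 1.360×10^17 = 4.62×10^-3 → 0.462 %.

≈ 0.462 %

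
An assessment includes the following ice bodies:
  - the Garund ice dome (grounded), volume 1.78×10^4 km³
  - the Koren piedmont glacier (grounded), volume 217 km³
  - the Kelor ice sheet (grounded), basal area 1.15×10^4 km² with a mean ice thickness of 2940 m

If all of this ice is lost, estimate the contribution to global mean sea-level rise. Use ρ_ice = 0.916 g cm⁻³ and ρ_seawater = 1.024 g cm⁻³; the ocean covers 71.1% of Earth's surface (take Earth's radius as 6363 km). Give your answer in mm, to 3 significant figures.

≈ 128 mm

Garund: 1.78×10^4 km³ × (916/1024) = 1.592×10^4 km³ of water.
Koren: 217 km³ × (916/1024) = 194.1 km³ of water.
Kelor: ice volume = 1.15×10^4 km² × 2940 m = 3.381×10^4 km³; 3.381×10^4 × (916/1024) = 3.024×10^4 km³ of water.
Total added water ≈ 4.636×10^13 m³ over 3.62×10^14 m² → Δh = 0.128 m = 128 mm.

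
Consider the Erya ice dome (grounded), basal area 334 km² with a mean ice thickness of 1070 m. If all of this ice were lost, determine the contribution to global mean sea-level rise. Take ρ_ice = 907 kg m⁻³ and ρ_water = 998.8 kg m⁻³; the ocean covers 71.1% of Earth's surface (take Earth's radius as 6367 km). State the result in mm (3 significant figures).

≈ 0.896 mm

Erya: ice volume = 334 km² × 1070 m = 357.4 km³; 357.4 × (907/998.8) = 324.5 km³ of water.
Spread over 3.62×10^14 m² of ocean, Δh = 3.245×10^11 / 3.62×10^14 = 8.96×10^-4 m = 0.896 mm.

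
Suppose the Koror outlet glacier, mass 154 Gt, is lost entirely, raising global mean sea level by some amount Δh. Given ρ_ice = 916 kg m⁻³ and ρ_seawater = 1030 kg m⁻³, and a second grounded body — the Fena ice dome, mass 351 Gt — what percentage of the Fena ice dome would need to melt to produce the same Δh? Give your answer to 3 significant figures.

Equal sea-level rise means equal mass of meltwater, i.e. equal mass of ice lost.
Ice mass of Koror: 1.540×10^14 kg; ice mass of Fena: 3.510×10^14 kg.
Fraction required = 1.540×10^14 / 3.510×10^14 = 0.439 → 43.9 %.

≈ 43.9 %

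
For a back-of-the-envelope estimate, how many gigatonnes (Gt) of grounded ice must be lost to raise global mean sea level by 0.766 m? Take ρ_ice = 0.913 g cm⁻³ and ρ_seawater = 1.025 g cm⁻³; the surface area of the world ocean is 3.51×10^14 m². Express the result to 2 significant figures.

Required water volume = Δh × A = 0.766 m × 3.51×10^14 m² = 2.689×10^14 m³.
ρ_w = 1.025 g cm⁻³ = 1025 kg m⁻³, so the mass of water = 2.689×10^14 m³ × 1025 kg m⁻³ = 2.756×10^17 kg = 2.8×10^5 Gt (and the same mass of ice, by conservation).

≈ 2.8×10^5 Gt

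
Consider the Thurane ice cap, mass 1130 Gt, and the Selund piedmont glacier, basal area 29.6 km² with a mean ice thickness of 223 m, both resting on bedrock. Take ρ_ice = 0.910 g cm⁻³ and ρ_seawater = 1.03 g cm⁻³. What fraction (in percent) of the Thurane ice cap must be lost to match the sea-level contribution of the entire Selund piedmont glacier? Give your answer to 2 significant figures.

Equal sea-level rise means equal mass of meltwater, i.e. equal mass of ice lost.
Ice mass of Selund: 6.007×10^12 kg; ice mass of Thurane: 1.130×10^15 kg.
Fraction required = 6.007×10^12 / 1.130×10^15 = 5.32×10^-3 → 0.53 %.

≈ 0.53 %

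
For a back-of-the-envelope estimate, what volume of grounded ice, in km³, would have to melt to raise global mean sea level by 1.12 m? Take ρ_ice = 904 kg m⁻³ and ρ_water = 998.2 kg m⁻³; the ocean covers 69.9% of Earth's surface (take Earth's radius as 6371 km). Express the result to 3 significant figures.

Required water volume = Δh × A = 1.12 m × 3.57×10^14 m² = 3.993×10^14 m³ = 3.993×10^5 km³.
Ice volume = water volume × ρ_w/ρ_ice = 3.993×10^5 × 998.2/904 = 4.41×10^5 km³.

≈ 4.41×10^5 km³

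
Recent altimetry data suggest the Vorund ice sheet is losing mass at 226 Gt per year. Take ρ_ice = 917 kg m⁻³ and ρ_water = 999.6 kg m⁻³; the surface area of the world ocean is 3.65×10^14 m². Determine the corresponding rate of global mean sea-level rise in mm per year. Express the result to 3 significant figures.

ρ_w = 999.6 kg m⁻³. Annual water volume added = 226 Gt / ρ_w = 2.260×10^14 kg / 999.6 kg m⁻³ = 2.261×10^11 m³.
Δh per year = 2.261×10^11 / 3.65×10^14 = 6.19×10^-4 m = 0.619 mm.

≈ 0.619 mm/yr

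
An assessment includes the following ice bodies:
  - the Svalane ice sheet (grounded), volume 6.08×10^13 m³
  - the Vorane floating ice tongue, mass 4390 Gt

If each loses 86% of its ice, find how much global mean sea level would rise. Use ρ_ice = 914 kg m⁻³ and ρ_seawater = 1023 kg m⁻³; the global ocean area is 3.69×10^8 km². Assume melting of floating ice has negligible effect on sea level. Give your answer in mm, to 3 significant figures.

Svalane: 0.86 × 6.08×10^13 m³ × (914/1023) = 4.672×10^13 m³ of water.
The Vorane floating ice tongue is floating and already displaces its own weight of water, so its melt adds essentially nothing to sea level.
Total added water ≈ 4.672×10^13 m³ over 3.69×10^14 m² → Δh = 0.127 m = 127 mm.

≈ 127 mm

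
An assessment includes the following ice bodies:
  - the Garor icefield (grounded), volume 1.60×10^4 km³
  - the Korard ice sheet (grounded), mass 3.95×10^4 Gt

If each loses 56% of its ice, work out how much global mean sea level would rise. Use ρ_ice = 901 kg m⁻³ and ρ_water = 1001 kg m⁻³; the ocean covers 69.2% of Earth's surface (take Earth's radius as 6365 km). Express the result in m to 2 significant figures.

≈ 0.086 m

Garor: 0.56 × 1.60×10^4 km³ × (901/1001) = 8065 km³ of water.
Korard: 0.56 × 3.95×10^4 Gt = 2.212×10^16 kg; dividing by ρ_w = 1001 kg m⁻³ gives 2.210×10^13 m³ of water.
Total added water ≈ 3.016×10^13 m³ over 3.52×10^14 m² → Δh = 0.0856 m.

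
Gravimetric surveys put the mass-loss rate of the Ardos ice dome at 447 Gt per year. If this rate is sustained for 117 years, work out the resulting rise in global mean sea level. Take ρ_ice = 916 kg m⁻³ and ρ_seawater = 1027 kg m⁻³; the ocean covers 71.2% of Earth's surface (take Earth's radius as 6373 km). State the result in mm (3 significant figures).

≈ 140 mm

Total mass lost = 447 Gt/yr × 117 yr = 5.230×10^4 Gt = 5.230×10^16 kg.
ρ_w = 1027 kg m⁻³, so water volume = 5.230×10^16 / 1027 = 5.092×10^13 m³.
Δh = 5.092×10^13 / 3.63×10^14 = 0.140 m = 140 mm.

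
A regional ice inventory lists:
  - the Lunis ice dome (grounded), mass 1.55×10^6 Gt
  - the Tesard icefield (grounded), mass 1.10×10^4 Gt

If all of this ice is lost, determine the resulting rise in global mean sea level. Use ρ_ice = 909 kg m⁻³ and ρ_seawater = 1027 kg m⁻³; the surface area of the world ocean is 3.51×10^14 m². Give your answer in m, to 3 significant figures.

≈ 4.33 m

Lunis: 1.55×10^6 Gt = 1.550×10^18 kg; dividing by ρ_w = 1027 kg m⁻³ gives 1.509×10^15 m³ of water.
Tesard: 1.10×10^4 Gt = 1.100×10^16 kg; dividing by ρ_w = 1027 kg m⁻³ gives 1.071×10^13 m³ of water.
Total added water ≈ 1.520×10^15 m³ over 3.51×10^14 m² → Δh = 4.33 m.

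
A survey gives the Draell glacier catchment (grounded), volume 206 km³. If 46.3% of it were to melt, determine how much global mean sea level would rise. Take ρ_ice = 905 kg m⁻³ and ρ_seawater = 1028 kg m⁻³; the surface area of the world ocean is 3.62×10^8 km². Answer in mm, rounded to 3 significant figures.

≈ 0.232 mm

Draell: 0.463 × 206 km³ × (905/1028) = 83.97 km³ of water.
Spread over 3.62×10^14 m² of ocean, Δh = 8.397×10^10 / 3.62×10^14 = 2.32×10^-4 m = 0.232 mm.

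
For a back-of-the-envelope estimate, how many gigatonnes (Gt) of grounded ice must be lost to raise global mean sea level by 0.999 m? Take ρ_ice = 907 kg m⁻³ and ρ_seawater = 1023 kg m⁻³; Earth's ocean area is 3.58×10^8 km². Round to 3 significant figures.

Required water volume = Δh × A = 0.999 m × 3.58×10^14 m² = 3.576×10^14 m³.
ρ_w = 1023 kg m⁻³, so the mass of water = 3.576×10^14 m³ × 1023 kg m⁻³ = 3.659×10^17 kg = 3.66×10^5 Gt (and the same mass of ice, by conservation).

≈ 3.66×10^5 Gt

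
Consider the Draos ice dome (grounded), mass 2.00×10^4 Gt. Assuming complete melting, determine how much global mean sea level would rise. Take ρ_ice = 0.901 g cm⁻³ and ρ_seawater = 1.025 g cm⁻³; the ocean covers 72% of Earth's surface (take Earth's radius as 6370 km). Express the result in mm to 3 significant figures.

≈ 53.1 mm

Draos: 2.00×10^4 Gt = 2.000×10^16 kg; dividing by ρ_w = 1.025 g cm⁻³ = 1025 kg m⁻³ gives 1.951×10^13 m³ of water.
Spread over 3.67×10^14 m² of ocean, Δh = 1.951×10^13 / 3.67×10^14 = 0.0531 m = 53.1 mm.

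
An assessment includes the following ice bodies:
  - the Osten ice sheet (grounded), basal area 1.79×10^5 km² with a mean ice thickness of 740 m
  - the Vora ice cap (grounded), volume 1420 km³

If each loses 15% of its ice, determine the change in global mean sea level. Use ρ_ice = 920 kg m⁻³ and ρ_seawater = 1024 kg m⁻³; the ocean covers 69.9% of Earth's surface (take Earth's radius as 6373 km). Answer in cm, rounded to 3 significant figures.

≈ 5.06 cm

Osten: ice volume = 1.79×10^5 km² × 740 m = 1.325×10^5 km³; 0.15 × 1.325×10^5 × (920/1024) = 1.785×10^4 km³ of water.
Vora: 0.15 × 1420 km³ × (920/1024) = 191.4 km³ of water.
Total added water ≈ 1.804×10^13 m³ over 3.57×10^14 m² → Δh = 0.0506 m = 5.06 cm.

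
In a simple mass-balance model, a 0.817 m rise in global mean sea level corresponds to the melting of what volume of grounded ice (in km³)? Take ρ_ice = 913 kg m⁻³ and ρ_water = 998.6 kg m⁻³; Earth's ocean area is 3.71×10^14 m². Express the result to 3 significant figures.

Required water volume = Δh × A = 0.817 m × 3.71×10^14 m² = 3.031×10^14 m³ = 3.031×10^5 km³.
Ice volume = water volume × ρ_w/ρ_ice = 3.031×10^5 × 998.6/913 = 3.32×10^5 km³.

≈ 3.32×10^5 km³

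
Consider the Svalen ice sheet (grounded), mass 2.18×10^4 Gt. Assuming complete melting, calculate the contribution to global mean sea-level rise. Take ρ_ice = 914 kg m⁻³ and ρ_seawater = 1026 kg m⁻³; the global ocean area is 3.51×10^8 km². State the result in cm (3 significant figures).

≈ 6.05 cm

Svalen: 2.18×10^4 Gt = 2.180×10^16 kg; dividing by ρ_w = 1026 kg m⁻³ gives 2.125×10^13 m³ of water.
Spread over 3.51×10^14 m² of ocean, Δh = 2.125×10^13 / 3.51×10^14 = 0.0605 m = 6.05 cm.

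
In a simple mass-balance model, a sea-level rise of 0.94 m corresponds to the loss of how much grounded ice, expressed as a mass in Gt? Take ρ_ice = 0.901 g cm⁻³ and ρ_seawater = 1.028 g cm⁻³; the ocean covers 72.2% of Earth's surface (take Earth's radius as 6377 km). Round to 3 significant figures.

Required water volume = Δh × A = 0.94 m × 3.69×10^14 m² = 3.468×10^14 m³.
ρ_w = 1.028 g cm⁻³ = 1028 kg m⁻³, so the mass of water = 3.468×10^14 m³ × 1028 kg m⁻³ = 3.565×10^17 kg = 3.57×10^5 Gt (and the same mass of ice, by conservation).

≈ 3.57×10^5 Gt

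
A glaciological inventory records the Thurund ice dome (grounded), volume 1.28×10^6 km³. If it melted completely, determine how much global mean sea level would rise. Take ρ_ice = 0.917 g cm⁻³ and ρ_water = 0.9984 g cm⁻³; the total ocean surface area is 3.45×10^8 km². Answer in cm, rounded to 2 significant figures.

Thurund: 1.28×10^6 km³ × (917/998.4) = 1.176×10^6 km³ of water.
Spread over 3.45×10^14 m² of ocean, Δh = 1.176×10^15 / 3.45×10^14 = 3.41 m = 340 cm.

≈ 340 cm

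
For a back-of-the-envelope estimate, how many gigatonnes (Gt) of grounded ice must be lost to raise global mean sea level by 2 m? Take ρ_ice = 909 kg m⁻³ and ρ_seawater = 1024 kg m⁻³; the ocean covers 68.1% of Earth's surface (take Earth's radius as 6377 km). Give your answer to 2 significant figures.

≈ 7.1×10^5 Gt

Required water volume = Δh × A = 2 m × 3.48×10^14 m² = 6.960×10^14 m³.
ρ_w = 1024 kg m⁻³, so the mass of water = 6.960×10^14 m³ × 1024 kg m⁻³ = 7.127×10^17 kg = 7.1×10^5 Gt (and the same mass of ice, by conservation).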